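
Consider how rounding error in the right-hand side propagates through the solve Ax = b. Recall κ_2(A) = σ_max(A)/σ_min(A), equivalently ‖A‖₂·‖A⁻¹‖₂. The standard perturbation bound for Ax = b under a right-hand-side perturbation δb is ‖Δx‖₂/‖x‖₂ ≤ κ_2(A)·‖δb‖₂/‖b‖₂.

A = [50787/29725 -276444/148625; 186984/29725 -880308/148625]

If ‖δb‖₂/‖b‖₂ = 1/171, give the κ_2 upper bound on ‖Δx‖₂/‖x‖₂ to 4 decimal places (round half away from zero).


AᵀA = [60067737/1413721 -285829236/7068605; -285829236/7068605 1362181536/35343025]; tr = 3405321/42025, det = 104976/42025
char-poly roots: 81 and 1296/42025
so κ_2 = √(81 / (1296/42025)) = 51.2500
worst-case relative error ≤ 51.2500 × 1/171 = 0.2997

0.2997


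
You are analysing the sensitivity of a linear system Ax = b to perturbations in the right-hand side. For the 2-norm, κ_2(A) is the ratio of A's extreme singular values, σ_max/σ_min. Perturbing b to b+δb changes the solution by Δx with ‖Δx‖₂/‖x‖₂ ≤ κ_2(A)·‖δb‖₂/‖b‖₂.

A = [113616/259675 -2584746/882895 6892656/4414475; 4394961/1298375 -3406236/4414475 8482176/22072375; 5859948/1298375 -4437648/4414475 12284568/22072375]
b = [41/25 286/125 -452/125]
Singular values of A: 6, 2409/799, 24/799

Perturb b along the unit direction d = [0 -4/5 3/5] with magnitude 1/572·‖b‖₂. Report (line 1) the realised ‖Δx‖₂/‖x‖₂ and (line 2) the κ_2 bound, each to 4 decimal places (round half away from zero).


largest singular value 6, smallest 24/799
κ = σ_max/σ_min = 6/(24/799) = 199.7500
worst-case relative error ≤ 199.7500 × 1/572 = 0.3492
solve Ax = b  →  x = [-0.4090 -63.1504 -117.2420]
‖b‖₂ = 4.5826 and ‖x‖₂ = 133.1684
with δb = [0.0000 -0.0064 0.0048], A·Δx = δb → ‖Δx‖ = 0.2667
dividing the unrounded norms, ‖Δx‖/‖x‖ = 0.0020
realised/bound (from unrounded values) ≈ 0.0057

0.0020
0.3492


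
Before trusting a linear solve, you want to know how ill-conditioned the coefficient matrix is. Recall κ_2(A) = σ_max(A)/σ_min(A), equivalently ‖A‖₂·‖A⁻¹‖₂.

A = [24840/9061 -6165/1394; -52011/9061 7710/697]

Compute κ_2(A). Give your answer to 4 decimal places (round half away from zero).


36.9000

form AᵀA = [19657809/485809 -36736470/485809; -36736470/485809 275783625/1943236] with trace 1226349/6724 and determinant 164025/6724
solving λ² − 1226349/6724·λ + 164025/6724 = 0 gives λ = 729/4, 225/1681
so κ_2 = √((729/4) / (225/1681)) = 36.9000


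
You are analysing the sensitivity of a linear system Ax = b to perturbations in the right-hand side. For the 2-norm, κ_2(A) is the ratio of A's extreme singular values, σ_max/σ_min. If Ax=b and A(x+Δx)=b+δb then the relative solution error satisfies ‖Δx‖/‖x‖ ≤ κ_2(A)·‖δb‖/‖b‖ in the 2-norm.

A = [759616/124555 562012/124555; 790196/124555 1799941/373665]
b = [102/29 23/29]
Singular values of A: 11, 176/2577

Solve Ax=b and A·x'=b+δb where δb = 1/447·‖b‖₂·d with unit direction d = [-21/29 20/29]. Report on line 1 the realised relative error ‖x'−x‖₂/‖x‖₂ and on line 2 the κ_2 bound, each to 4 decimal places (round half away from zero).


largest singular value 11, smallest 176/2577
κ_2(A) = 11 / (176/2577) = 161.0625
bound on ‖Δx‖/‖x‖: κ·ε = 161.0625·1/447 = 0.3603
solve Ax = b  →  x = [17.7886 -23.2636]
2-norm of b is 3.6056; of x, 29.2854
δb = ε·‖b‖·d = [-0.0058 0.0056]; solving A·Δx = δb gives ‖Δx‖ = 0.1181
dividing the unrounded norms, ‖Δx‖/‖x‖ = 0.0040
tightness: 0.0040 against a bound of 0.3603 (unrounded ratio ≈ 0.0112)

0.0040
0.3603


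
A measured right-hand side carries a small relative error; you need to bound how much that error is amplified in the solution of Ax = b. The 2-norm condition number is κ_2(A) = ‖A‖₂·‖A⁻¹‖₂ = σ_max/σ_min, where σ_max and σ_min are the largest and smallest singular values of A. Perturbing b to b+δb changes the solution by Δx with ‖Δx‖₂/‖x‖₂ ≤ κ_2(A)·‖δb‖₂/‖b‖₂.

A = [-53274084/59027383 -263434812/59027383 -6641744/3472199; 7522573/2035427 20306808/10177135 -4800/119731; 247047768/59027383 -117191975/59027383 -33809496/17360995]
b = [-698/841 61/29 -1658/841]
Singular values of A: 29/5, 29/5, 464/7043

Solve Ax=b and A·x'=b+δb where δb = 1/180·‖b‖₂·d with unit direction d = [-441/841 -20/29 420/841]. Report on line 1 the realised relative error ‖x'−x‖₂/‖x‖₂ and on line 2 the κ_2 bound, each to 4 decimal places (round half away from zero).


largest singular value 29/5, smallest 464/7043
κ = σ_max/σ_min = (29/5)/(464/7043) = 88.0375
bound on ‖Δx‖/‖x‖: κ·ε = 88.0375·1/180 = 0.4891
solve Ax = b  →  x = [-6.7139 12.9549 -26.6240]
‖b‖ = 3.0000, ‖x‖ = 30.3602
Δx = A⁻¹·δb where δb = 1/180·3.0000·d; ‖Δx‖ = 0.2530
dividing the unrounded norms, ‖Δx‖/‖x‖ = 0.0083
tightness: 0.0083 against a bound of 0.4891 (unrounded ratio ≈ 0.0170)

0.0083
0.4891


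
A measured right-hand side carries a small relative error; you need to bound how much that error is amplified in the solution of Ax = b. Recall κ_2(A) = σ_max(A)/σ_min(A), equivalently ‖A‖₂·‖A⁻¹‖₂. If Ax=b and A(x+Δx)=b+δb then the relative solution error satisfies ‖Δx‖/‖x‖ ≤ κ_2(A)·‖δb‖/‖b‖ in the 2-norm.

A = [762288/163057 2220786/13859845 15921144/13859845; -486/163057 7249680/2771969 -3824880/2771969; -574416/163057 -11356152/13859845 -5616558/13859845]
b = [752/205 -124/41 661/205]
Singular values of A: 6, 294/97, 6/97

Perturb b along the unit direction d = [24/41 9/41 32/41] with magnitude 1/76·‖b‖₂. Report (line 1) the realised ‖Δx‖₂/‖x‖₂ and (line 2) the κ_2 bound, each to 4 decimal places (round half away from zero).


from the listed singular values, σ₁ = 6, σ_n = 6/97
condition number: 6 ÷ (6/97) = 97.0000
bound on ‖Δx‖/‖x‖: κ·ε = 97.0000·1/76 = 1.2763
solve Ax = b  →  x = [-14.0325 28.5419 56.3205]
‖b‖ = 5.7446, ‖x‖ = 64.6803
with δb = [0.0442 0.0166 0.0590], A·Δx = δb → ‖Δx‖ = 1.2220
relative error = 0.0189
realised/bound (from unrounded values) ≈ 0.0148

0.0189
1.2763


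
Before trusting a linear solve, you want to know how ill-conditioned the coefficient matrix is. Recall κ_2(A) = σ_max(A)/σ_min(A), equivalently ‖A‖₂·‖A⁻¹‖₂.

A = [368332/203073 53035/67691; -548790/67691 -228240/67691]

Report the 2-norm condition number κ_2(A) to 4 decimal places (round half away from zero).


342.9000

AᵀA = [130243108/1887093 18089140/629031; 18089140/629031 2512525/209677]; tr = 11758141/145161, det = 900/16129
solving λ² − 11758141/145161·λ + 900/16129 = 0 gives λ = 81, 100/145161
σ_max=√81=9, σ_min=√(100/145161)=(10/381) → κ = 342.9000


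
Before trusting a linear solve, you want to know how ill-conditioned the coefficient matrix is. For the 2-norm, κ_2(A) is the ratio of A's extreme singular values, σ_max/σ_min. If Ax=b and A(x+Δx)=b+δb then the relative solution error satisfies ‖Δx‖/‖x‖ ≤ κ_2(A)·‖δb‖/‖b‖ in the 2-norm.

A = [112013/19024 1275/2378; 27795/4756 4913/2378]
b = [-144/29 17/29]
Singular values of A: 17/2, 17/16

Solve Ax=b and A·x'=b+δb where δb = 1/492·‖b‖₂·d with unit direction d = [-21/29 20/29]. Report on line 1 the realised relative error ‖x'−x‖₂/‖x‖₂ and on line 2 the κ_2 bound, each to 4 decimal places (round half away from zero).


0.0025
0.0163

σ_max = 17/2, σ_min = 17/16
κ = σ_max/σ_min = (17/2)/(17/16) = 8.0000
worst-case relative error ≤ 8.0000 × 1/492 = 0.0163
solve Ax = b  →  x = [-1.1707 3.5954]
‖b‖₂ = 5.0000 and ‖x‖₂ = 3.7812
Δx = A⁻¹·δb where δb = 1/492·5.0000·d; ‖Δx‖ = 0.0096
realised ‖Δx‖/‖x‖ = 0.0025
so the bound overstates the realised error by a factor of ≈ 6.4281 (computed from the unrounded values)


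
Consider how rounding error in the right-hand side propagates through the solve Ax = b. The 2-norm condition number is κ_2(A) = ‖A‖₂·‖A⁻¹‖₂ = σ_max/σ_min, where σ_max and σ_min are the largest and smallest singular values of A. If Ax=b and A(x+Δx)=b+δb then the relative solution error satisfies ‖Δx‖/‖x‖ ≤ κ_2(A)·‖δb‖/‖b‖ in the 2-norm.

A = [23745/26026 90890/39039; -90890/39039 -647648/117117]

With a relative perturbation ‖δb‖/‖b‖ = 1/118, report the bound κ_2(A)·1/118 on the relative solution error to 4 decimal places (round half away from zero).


form AᵀA = [225552625/36072036 405778405/27054027; 405778405/27054027 2921874916/81162081] with trace 81168481/1920996 and determinant 67600/480249
eigenvalues of AᵀA: λ = (tr ± √(tr²−4·det))/2 = 169/4, 1600/480249
σ_max=√(169/4)=(13/2), σ_min=√(1600/480249)=(40/693) → κ = 112.6125
bound on ‖Δx‖/‖x‖: κ·ε = 112.6125·1/118 = 0.9543

0.9543


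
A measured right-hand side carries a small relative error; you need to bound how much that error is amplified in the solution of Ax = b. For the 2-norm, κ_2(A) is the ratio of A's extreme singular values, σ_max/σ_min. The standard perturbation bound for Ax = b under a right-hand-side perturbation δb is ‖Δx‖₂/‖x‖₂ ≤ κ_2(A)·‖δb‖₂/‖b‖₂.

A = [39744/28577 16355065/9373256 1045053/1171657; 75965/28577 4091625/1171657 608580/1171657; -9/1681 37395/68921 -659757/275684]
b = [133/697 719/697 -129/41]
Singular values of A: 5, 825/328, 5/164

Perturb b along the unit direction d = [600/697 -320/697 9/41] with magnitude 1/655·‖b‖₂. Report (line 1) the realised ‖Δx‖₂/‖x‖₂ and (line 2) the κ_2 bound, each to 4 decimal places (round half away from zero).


from the listed singular values, σ₁ = 5, σ_n = 5/164
κ = σ_max/σ_min = 5/(5/164) = 164.0000
κ_2(A)·‖δb‖/‖b‖ = 0.2504
solve Ax = b  →  x = [26.3600 -19.3057 -3.1212]
‖b‖₂ = 3.3166 and ‖x‖₂ = 32.8223
δb = ε·‖b‖·d = [0.0044 -0.0023 0.0011]; solving A·Δx = δb gives ‖Δx‖ = 0.1661
relative error = 0.0051
realised/bound (from unrounded values) ≈ 0.0202

0.0051
0.2504


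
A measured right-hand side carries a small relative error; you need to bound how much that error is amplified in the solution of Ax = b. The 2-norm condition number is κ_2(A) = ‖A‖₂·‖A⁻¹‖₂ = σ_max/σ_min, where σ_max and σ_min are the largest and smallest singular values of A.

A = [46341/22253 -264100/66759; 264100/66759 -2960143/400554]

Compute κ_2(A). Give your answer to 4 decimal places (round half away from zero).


M = AᵀA = [308222161/15421329 -1733684450/46263987; -1733684450/46263987 39008317441/555167844]. tr(M)=173371333/1920996, det(M)=130321/1920996
solving λ² − 173371333/1920996·λ + 130321/1920996 = 0 gives λ = 361/4, 361/480249
κ_2(A) = √(λ_max/λ_min) = √((361/4) / (361/480249)) = 346.5000

346.5000


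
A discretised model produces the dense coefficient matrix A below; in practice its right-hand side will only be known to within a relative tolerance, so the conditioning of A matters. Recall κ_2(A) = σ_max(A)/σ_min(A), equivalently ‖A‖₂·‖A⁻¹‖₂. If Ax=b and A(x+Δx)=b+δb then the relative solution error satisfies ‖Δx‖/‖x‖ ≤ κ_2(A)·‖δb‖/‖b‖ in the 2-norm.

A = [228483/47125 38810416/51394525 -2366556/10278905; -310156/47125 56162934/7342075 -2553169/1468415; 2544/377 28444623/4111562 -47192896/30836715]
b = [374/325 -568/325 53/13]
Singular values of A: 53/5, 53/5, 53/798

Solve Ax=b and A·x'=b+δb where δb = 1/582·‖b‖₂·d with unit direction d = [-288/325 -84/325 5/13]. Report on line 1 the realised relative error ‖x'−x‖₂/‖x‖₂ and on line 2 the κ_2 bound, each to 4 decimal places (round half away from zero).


0.0079
0.2742

largest singular value 53/5, smallest 53/798
κ = σ_max/σ_min = (53/5)/(53/798) = 159.6000
κ_2(A)·‖δb‖/‖b‖ = 0.2742
solve Ax = b  →  x = [0.3969 3.4448 14.6579]
‖b‖₂ = 4.5826 and ‖x‖₂ = 15.0625
Δx = A⁻¹·δb where δb = 1/582·4.5826·d; ‖Δx‖ = 0.1186
dividing the unrounded norms, ‖Δx‖/‖x‖ = 0.0079
tightness: 0.0079 against a bound of 0.2742 (unrounded ratio ≈ 0.0287)


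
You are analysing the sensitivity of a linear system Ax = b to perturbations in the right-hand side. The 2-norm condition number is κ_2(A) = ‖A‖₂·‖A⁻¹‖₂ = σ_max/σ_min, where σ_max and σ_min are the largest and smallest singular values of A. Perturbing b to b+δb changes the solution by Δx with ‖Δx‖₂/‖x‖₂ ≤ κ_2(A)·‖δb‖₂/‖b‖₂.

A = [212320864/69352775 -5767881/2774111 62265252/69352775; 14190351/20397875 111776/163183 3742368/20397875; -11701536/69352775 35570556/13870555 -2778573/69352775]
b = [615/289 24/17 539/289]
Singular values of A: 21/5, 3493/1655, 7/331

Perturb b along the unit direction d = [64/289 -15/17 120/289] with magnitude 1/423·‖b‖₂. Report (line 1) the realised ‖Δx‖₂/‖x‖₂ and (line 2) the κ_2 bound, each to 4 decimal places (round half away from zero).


σ_max = 21/5, σ_min = 7/331
condition number: (21/5) ÷ (7/331) = 198.6000
bound on ‖Δx‖/‖x‖: κ·ε = 198.6000·1/423 = 0.4695
solve Ax = b  →  x = [1.1458 0.8079 0.3342]
‖b‖ = 3.1623, ‖x‖ = 1.4412
with δb = [0.0017 -0.0066 0.0031], A·Δx = δb → ‖Δx‖ = 0.3535
realised ‖Δx‖/‖x‖ = 0.2453
realised/bound (from unrounded values) ≈ 0.5224

0.2453
0.4695


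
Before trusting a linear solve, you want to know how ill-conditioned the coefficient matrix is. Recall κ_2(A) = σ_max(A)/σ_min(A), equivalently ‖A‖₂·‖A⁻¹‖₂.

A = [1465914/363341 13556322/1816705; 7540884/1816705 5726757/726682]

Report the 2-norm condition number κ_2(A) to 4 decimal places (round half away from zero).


M = AᵀA = [131495276916/3924396025 49304170422/784879205; 49304170422/784879205 1848976347321/15697584100]. tr(M)=1643569173/10863380, det(M)=228886641/339480625
eigenvalues of AᵀA: λ = (tr ± √(tr²−4·det))/2 = 15129/100, 60516/13579225
κ = σ_max/σ_min = (123/10)/(246/3685) = 184.2500

184.2500


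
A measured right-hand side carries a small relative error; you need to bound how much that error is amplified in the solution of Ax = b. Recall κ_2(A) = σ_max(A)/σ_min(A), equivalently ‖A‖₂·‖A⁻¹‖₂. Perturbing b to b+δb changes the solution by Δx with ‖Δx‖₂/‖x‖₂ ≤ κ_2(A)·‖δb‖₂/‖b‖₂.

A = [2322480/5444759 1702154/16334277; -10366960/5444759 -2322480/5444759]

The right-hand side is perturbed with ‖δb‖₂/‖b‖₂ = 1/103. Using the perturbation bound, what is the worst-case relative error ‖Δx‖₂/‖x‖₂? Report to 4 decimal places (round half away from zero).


M = AᵀA = [67143232000/17635574401 15106958240/17635574401; 15106958240/17635574401 30602348836/158720169609]. tr(M)=377686756/94420089, det(M)=25600/94420089
λ_max, λ_min = (377686756/94420089 ± √142637617040689936/8915153206767921)/2 = 4, 6400/94420089
so κ_2 = √(4 / (6400/94420089)) = 242.9250
perturbation bound = 242.9250·1/103 = 2.3585

2.3585


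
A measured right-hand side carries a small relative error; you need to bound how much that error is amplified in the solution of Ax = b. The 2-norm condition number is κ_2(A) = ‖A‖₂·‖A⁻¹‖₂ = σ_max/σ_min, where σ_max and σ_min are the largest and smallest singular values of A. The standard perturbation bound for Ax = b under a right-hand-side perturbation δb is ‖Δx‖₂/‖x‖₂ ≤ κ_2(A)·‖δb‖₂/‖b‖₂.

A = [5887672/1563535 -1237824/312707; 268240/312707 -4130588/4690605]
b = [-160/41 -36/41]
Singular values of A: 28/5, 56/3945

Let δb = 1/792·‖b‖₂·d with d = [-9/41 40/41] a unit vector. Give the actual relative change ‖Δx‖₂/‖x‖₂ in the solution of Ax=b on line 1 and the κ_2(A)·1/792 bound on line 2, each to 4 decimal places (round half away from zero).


largest singular value 28/5, smallest 56/3945
κ_2(A) = (28/5) / (56/3945) = 394.5000
worst-case relative error ≤ 394.5000 × 1/792 = 0.4981
solve Ax = b  →  x = [-0.4926 0.5172]
2-norm of b is 4.0000; of x, 0.7143
Δx = A⁻¹·δb where δb = 1/792·4.0000·d; ‖Δx‖ = 0.3558
relative error = 0.4981
tightness: 0.4981 against a bound of 0.4981; the bound is attained (ratio 1)

0.4981
0.4981


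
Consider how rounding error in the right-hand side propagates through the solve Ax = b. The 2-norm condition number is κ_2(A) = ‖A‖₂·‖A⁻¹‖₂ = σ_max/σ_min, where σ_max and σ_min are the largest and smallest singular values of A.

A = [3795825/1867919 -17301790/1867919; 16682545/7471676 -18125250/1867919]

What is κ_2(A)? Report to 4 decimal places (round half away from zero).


196.3750

form AᵀA = [605041506025/66380430736 -335953369125/8297553842; -335953369125/8297553842 746583382600/4148776921] with trace 7466017625/39488656 and determinant 9150625/9872164
char-poly roots: 3025/16 and 12100/2468041
κ_2(A) = √(λ_max/λ_min) = √((3025/16) / (12100/2468041)) = 196.3750


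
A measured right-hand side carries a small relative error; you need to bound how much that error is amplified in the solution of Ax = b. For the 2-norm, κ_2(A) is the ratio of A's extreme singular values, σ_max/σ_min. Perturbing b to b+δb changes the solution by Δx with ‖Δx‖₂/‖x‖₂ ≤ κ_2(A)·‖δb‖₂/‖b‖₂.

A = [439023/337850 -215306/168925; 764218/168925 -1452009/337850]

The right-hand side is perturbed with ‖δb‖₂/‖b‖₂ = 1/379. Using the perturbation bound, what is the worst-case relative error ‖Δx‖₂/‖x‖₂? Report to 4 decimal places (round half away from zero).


0.6148

AᵀA = [139523189/6297524 -33218640/1574381; -33218640/1574381 126552101/6297524]; tr = 4587505/108578, det = 28561/868624
char-poly roots: 169/4 and 169/217156
κ_2(A) = √(λ_max/λ_min) = √((169/4) / (169/217156)) = 233.0000
perturbation bound = 233.0000·1/379 = 0.6148


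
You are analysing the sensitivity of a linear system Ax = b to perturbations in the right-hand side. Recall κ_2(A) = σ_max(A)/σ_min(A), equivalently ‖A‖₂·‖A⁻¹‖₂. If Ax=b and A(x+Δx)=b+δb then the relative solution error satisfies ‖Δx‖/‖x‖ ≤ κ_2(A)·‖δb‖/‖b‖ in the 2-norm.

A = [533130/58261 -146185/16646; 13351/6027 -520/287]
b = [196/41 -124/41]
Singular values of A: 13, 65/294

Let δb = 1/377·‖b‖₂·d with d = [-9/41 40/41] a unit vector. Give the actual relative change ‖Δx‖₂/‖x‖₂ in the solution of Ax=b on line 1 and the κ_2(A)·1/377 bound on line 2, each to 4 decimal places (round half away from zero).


0.0038
0.1560

from the listed singular values, σ₁ = 13, σ_n = 65/294
κ = σ_max/σ_min = 13/(65/294) = 58.8000
bound on ‖Δx‖/‖x‖: κ·ε = 58.8000·1/377 = 0.1560
solve Ax = b  →  x = [-12.2546 -13.3135]
‖b‖₂ = 5.6569 and ‖x‖₂ = 18.0949
Δx = A⁻¹·δb where δb = 1/377·5.6569·d; ‖Δx‖ = 0.0679
realised ‖Δx‖/‖x‖ = 0.0038
so the bound overstates the realised error by a factor of ≈ 41.5839 (computed from the unrounded values)


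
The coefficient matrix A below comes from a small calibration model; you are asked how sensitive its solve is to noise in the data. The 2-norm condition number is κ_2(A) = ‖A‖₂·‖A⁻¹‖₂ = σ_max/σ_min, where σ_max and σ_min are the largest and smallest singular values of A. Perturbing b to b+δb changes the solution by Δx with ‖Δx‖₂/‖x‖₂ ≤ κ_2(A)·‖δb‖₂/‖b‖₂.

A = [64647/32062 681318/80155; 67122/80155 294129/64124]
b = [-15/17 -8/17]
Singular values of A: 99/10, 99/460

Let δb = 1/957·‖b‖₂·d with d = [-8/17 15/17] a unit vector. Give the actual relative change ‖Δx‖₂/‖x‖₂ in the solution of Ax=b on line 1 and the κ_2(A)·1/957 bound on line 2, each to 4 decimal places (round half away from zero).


largest singular value 99/10, smallest 99/460
κ_2(A) = (99/10) / (99/460) = 46.0000
perturbation bound = 46.0000·1/957 = 0.0481
solve Ax = b  →  x = [-0.0222 -0.0985]
‖b‖ = 1.0000, ‖x‖ = 0.1010
δb = ε·‖b‖·d = [-0.0005 0.0009]; solving A·Δx = δb gives ‖Δx‖ = 0.0049
relative error = 0.0481
so the bound is sharp here: realised error equals the bound

0.0481
0.0481


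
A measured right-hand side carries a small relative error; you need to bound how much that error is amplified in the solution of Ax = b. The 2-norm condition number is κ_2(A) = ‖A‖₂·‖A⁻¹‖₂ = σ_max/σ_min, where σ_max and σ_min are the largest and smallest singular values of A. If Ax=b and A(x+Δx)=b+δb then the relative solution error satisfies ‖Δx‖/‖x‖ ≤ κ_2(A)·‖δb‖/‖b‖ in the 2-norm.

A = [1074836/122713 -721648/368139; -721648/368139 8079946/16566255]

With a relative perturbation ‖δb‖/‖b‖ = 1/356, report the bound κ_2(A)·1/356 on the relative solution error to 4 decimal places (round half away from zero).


0.5537

AᵀA = [6495078928/80622441 -65760895648/3628009845; -65760895648/3628009845 666184768036/163260443025]; tr = 8220535156/97121025, det = 17909824/97121025
λ_max, λ_min = (8220535156/97121025 ± √67570240569174145936/9432493497050625)/2 = 2116/25, 8464/3884841
κ_2(A) = √(λ_max/λ_min) = √((2116/25) / (8464/3884841)) = 197.1000
perturbation bound = 197.1000·1/356 = 0.5537


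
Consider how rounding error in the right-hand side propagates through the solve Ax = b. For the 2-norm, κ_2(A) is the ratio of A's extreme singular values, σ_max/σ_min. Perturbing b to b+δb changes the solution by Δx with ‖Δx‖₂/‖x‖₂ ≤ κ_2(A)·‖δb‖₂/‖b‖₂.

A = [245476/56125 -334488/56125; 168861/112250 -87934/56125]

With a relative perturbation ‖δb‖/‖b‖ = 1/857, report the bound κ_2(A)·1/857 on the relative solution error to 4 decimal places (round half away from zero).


0.0327

form AᵀA = [2156383229/100800500 -716264703/25200125; -716264703/25200125 956916884/25200125] with trace 1196810153/20160100 and determinant 562448656/126000625
solving λ² − 1196810153/20160100·λ + 562448656/126000625 = 0 gives λ = 5929/100, 379456/5040025
κ_2(A) = √(λ_max/λ_min) = √((5929/100) / (379456/5040025)) = 28.0625
bound on ‖Δx‖/‖x‖: κ·ε = 28.0625·1/857 = 0.0327


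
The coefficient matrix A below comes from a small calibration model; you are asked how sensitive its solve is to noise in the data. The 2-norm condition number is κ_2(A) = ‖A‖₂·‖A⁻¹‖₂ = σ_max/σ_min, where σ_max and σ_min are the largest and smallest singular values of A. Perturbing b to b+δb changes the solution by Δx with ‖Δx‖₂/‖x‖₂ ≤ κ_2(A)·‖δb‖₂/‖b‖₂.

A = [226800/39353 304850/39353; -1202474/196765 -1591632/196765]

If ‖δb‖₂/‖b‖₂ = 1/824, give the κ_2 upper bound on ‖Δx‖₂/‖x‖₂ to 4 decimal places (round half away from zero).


form AᵀA = [3248394436/46036225 4331029248/46036225; 4331029248/46036225 5774828164/46036225] with trace 360928904/1841449 and determinant 960400/1841449
λ_max, λ_min = (360928904/1841449 ± √130262599632162816/3390934419601)/2 = 196, 4900/1841449
κ_2(A) = √(λ_max/λ_min) = √(196 / (4900/1841449)) = 271.4000
bound on ‖Δx‖/‖x‖: κ·ε = 271.4000·1/824 = 0.3294

0.3294


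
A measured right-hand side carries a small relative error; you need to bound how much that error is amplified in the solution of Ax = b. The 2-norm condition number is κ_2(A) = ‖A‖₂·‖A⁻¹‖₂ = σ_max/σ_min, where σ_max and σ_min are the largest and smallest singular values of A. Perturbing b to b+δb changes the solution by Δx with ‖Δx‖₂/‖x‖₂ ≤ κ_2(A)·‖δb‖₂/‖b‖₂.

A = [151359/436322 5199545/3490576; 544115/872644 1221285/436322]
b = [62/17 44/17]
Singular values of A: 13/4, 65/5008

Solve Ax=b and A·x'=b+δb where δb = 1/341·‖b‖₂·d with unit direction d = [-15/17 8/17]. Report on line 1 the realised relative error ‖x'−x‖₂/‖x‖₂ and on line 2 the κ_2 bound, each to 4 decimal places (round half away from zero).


0.0066
0.7343

from the listed singular values, σ₁ = 13/4, σ_n = 65/5008
κ_2(A) = (13/4) / (65/5008) = 250.4000
κ_2(A)·‖δb‖/‖b‖ = 0.7343
solve Ax = b  →  x = [150.6041 -32.6244]
2-norm of b is 4.4721; of x, 154.0972
with δb = [-0.0116 0.0062], A·Δx = δb → ‖Δx‖ = 1.0104
realised ‖Δx‖/‖x‖ = 0.0066
tightness: 0.0066 against a bound of 0.7343 (unrounded ratio ≈ 0.0089)


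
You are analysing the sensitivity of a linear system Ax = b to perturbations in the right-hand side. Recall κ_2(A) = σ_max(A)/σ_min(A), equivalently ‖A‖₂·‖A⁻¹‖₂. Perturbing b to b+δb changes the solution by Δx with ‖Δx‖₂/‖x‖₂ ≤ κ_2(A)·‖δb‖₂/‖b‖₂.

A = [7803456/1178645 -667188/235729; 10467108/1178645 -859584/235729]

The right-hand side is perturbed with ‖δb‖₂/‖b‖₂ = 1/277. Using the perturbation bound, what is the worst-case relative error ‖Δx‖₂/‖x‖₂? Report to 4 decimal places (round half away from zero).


0.5237

AᵀA = [6818171017104/55568161441 -2840746152960/55568161441; -2840746152960/55568161441 1184024480400/55568161441]; tr = 47350269216/328805689, det = 324000000/328805689
eigenvalues of AᵀA: λ = (tr ± √(tr²−4·det))/2 = 144, 2250000/328805689
κ = σ_max/σ_min = 12/(1500/18133) = 145.0640
κ_2(A)·‖δb‖/‖b‖ = 0.5237


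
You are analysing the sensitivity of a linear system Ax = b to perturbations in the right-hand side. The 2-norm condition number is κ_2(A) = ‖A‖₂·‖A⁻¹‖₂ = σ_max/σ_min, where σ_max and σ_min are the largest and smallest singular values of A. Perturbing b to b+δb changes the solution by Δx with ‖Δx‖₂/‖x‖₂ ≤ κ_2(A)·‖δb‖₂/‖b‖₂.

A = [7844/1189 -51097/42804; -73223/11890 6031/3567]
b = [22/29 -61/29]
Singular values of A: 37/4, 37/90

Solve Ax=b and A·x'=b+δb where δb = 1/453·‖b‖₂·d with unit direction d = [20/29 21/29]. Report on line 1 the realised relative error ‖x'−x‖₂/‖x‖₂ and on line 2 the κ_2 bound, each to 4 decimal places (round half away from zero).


0.0049
0.0497

σ_max = 37/4, σ_min = 37/90
condition number: (37/4) ÷ (37/90) = 22.5000
worst-case relative error ≤ 22.5000 × 1/453 = 0.0497
solve Ax = b  →  x = [-0.3230 -2.4206]
‖b‖₂ = 2.2361 and ‖x‖₂ = 2.4420
re-solving with b+δb shifts x by Δx of norm 0.0120
dividing the unrounded norms, ‖Δx‖/‖x‖ = 0.0049
so the bound overstates the realised error by a factor of ≈ 10.1020 (computed from the unrounded values)


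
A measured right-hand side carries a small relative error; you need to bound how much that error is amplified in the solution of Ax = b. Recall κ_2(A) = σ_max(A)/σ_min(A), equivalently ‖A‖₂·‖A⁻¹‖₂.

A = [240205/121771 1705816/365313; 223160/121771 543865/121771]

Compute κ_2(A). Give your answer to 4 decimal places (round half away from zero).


M = AᵀA = [127822625/17631601 920157280/52894803; 920157280/52894803 6625339441/158684409]. tr(M)=46010314/938961, det(M)=60025/938961
char-poly roots: 49 and 1225/938961
κ = σ_max/σ_min = 7/(35/969) = 193.8000

193.8000


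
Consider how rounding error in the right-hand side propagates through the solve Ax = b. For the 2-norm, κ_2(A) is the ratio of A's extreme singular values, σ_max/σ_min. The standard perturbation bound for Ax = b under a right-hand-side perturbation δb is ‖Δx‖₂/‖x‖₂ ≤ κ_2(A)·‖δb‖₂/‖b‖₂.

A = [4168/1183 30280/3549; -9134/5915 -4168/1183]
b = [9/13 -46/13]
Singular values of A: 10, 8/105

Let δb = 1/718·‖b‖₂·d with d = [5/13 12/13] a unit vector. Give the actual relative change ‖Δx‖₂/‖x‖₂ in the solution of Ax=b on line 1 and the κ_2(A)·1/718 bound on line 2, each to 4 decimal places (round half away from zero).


0.0017
0.1828

from the listed singular values, σ₁ = 10, σ_n = 8/105
κ_2(A) = 10 / (8/105) = 131.2500
κ_2(A)·‖δb‖/‖b‖ = 0.1828
solve Ax = b  →  x = [36.4231 -14.9596]
2-norm of b is 3.6056; of x, 39.3755
with δb = [0.0019 0.0046], A·Δx = δb → ‖Δx‖ = 0.0659
relative error = 0.0017
realised/bound (from unrounded values) ≈ 0.0092


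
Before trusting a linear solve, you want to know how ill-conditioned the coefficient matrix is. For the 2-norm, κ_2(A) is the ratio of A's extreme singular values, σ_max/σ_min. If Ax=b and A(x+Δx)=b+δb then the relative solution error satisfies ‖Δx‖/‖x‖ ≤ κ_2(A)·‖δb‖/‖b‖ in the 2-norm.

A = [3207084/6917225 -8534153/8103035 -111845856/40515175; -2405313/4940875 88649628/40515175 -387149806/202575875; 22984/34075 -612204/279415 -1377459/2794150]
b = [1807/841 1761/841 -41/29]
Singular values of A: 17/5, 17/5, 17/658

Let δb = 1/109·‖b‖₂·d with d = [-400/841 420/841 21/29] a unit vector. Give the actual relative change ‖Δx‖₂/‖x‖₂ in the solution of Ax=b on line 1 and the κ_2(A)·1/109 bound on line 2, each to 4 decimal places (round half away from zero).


largest singular value 17/5, smallest 17/658
condition number: (17/5) ÷ (17/658) = 131.6000
bound on ‖Δx‖/‖x‖: κ·ε = 131.6000·1/109 = 1.2073
solve Ax = b  →  x = [-37.2400 -10.1042 -3.1778]
‖b‖₂ = 3.3166 and ‖x‖₂ = 38.7171
re-solving with b+δb shifts x by Δx of norm 1.1777
dividing the unrounded norms, ‖Δx‖/‖x‖ = 0.0304
realised/bound (from unrounded values) ≈ 0.0252

0.0304
1.2073


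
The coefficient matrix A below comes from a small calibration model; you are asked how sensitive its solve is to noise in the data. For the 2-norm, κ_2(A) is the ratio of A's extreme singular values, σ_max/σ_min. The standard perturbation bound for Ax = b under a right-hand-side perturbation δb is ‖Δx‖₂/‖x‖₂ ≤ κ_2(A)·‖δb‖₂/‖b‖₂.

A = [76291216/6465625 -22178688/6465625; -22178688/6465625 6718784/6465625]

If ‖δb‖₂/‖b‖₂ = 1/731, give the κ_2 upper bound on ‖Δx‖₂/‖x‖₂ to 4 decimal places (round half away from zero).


0.4529

form AᵀA = [10099590144256/66886890625 -2945684625408/66886890625; -2945684625408/66886890625 859258015744/66886890625] with trace 17534157056/107019025 and determinant 1048576/4280761
char-poly roots: 4096/25 and 6400/4280761
so κ_2 = √((4096/25) / (6400/4280761)) = 331.0400
perturbation bound = 331.0400·1/731 = 0.4529


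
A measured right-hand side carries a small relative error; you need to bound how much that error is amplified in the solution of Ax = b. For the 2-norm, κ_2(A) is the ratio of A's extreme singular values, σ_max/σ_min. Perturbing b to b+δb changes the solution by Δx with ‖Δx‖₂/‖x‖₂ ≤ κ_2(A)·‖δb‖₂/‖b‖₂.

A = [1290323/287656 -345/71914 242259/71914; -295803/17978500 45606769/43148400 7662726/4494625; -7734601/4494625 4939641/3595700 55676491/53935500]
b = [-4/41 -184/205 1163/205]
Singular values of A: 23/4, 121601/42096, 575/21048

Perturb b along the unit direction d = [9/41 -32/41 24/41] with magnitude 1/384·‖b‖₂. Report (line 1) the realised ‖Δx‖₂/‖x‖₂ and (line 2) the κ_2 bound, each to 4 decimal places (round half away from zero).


largest singular value 23/4, smallest 575/21048
κ = σ_max/σ_min = (23/4)/(575/21048) = 210.4800
κ_2(A)·‖δb‖/‖b‖ = 0.5481
solve Ax = b  →  x = [-53.5153 -116.3059 71.0639]
‖b‖₂ = 5.7446 and ‖x‖₂ = 146.4275
re-solving with b+δb shifts x by Δx of norm 0.5476
relative error = 0.0037
tightness: 0.0037 against a bound of 0.5481 (unrounded ratio ≈ 0.0068)

0.0037
0.5481


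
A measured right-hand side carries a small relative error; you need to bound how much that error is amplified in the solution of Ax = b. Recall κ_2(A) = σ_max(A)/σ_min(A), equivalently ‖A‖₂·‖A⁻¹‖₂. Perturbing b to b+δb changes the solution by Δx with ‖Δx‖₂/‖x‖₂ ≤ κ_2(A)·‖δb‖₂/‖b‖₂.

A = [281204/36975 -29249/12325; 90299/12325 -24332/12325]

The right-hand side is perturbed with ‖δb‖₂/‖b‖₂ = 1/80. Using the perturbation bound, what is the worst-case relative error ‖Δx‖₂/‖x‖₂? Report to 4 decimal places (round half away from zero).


0.6375

form AᵀA = [7251409/65025 -704704/21675; -704704/21675 68849/7225] with trace 314842/2601 and determinant 14641/2601
solving λ² − 314842/2601·λ + 14641/2601 = 0 gives λ = 121, 121/2601
so κ_2 = √(121 / (121/2601)) = 51.0000
worst-case relative error ≤ 51.0000 × 1/80 = 0.6375


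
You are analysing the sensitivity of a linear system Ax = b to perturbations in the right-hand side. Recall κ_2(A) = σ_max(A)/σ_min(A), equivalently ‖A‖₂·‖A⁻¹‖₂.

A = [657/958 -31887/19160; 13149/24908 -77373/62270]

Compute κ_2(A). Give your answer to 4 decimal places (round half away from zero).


191.6000

M = AᵀA = [464690925/620408464 -1115052885/620408464; -1115052885/620408464 10704849921/2481633856]. tr(M)=74340909/14684224, det(M)=164025/234947584
eigenvalues of AᵀA: λ = (tr ± √(tr²−4·det))/2 = 81/16, 2025/14684224
σ_max=√(81/16)=(9/4), σ_min=√(2025/14684224)=(45/3832) → κ = 191.6000


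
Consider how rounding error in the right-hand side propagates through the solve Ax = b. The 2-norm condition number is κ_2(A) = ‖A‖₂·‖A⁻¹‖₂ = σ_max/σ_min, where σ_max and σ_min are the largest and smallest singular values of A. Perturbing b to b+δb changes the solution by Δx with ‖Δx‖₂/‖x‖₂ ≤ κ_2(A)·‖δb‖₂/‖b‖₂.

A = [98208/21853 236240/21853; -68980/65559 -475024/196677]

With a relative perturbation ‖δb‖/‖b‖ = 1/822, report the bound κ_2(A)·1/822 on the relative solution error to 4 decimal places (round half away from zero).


AᵀA = [54468496/2556801 392138560/7670403; 392138560/7670403 2823440896/23011209]; tr = 19607440/136161, det = 4096/15129
eigenvalues of AᵀA: λ = (tr ± √(tr²−4·det))/2 = 144, 256/136161
σ_max=√144=12, σ_min=√(256/136161)=(16/369) → κ = 276.7500
κ_2(A)·‖δb‖/‖b‖ = 0.3367

0.3367


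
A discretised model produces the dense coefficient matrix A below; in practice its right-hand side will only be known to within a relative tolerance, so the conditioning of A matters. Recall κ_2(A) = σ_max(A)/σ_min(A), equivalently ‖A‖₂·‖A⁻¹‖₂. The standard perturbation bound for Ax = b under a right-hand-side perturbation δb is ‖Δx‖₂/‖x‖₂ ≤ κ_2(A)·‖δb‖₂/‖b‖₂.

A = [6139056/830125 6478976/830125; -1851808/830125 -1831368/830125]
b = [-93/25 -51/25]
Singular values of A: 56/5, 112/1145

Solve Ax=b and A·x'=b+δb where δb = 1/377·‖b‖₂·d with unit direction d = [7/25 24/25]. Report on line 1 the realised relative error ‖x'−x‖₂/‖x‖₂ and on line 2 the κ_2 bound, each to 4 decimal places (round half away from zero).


0.0038
0.3037

from the listed singular values, σ₁ = 56/5, σ_n = 112/1145
condition number: (56/5) ÷ (112/1145) = 114.5000
perturbation bound = 114.5000·1/377 = 0.3037
solve Ax = b  →  x = [22.0243 -21.3454]
‖b‖ = 4.2426, ‖x‖ = 30.6708
Δx = A⁻¹·δb where δb = 1/377·4.2426·d; ‖Δx‖ = 0.1150
relative error = 0.0038
tightness: 0.0038 against a bound of 0.3037 (unrounded ratio ≈ 0.0124)


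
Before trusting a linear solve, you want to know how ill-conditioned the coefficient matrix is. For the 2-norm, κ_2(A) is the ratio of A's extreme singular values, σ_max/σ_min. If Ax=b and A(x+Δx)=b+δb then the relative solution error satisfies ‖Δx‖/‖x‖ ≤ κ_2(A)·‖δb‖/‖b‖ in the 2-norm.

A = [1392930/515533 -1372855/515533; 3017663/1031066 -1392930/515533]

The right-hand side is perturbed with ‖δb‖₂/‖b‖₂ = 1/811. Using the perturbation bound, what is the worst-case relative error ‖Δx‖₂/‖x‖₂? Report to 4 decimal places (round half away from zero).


M = AᵀA = [20056249609/1264086916 -4772874645/316021729; -4772874645/316021729 4548138925/316021729]. tr(M)=45480149/1503076, det(M)=366025/1503076
solving λ² − 45480149/1503076·λ + 366025/1503076 = 0 gives λ = 121/4, 3025/375769
κ_2(A) = √(λ_max/λ_min) = √((121/4) / (3025/375769)) = 61.3000
bound on ‖Δx‖/‖x‖: κ·ε = 61.3000·1/811 = 0.0756

0.0756


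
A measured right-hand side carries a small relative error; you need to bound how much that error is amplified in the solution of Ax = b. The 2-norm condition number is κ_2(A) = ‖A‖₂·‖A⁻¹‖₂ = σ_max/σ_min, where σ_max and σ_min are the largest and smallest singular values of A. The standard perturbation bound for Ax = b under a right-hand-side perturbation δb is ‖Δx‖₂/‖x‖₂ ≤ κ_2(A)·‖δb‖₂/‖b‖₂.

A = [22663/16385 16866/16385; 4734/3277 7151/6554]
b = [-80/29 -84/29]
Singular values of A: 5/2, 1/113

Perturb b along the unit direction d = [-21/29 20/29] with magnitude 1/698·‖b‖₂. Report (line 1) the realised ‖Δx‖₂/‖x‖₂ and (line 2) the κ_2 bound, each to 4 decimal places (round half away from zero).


0.4047
0.4047

largest singular value 5/2, smallest 1/113
κ_2(A) = (5/2) / (1/113) = 282.5000
worst-case relative error ≤ 282.5000 × 1/698 = 0.4047
solve Ax = b  →  x = [-1.2800 -0.9600]
2-norm of b is 4.0000; of x, 1.6000
with δb = [-0.0041 0.0040], A·Δx = δb → ‖Δx‖ = 0.6476
relative error = 0.4047
tightness: 0.4047 against a bound of 0.4047; the bound is attained (ratio 1)


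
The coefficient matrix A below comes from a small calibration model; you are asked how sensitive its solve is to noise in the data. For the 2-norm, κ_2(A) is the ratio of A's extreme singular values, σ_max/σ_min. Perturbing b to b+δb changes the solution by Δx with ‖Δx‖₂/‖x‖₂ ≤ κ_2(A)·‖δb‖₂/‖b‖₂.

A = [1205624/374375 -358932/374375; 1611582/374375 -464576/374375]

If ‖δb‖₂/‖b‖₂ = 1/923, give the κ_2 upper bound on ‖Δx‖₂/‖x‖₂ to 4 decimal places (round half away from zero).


AᵀA = [162029030884/5606265625 -47257574112/5606265625; -47257574112/5606265625 13786521616/5606265625]; tr = 281304884/8970025, det = 153664/8970025
char-poly roots: 784/25 and 196/358801
σ_max=√(784/25)=(28/5), σ_min=√(196/358801)=(14/599) → κ = 239.6000
perturbation bound = 239.6000·1/923 = 0.2596

0.2596


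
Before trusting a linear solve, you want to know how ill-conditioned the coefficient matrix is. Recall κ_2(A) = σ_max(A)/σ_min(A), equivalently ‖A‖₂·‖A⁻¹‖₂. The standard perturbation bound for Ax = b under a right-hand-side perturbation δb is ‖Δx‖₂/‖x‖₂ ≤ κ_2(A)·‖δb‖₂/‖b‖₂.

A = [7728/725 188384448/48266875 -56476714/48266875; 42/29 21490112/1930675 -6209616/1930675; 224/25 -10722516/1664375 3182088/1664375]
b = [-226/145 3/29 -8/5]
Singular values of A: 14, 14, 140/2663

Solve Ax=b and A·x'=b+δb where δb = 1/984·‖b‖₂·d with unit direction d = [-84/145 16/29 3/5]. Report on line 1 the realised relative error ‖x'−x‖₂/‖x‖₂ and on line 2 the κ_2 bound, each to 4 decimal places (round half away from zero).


0.2706
0.2706

σ_max = 14, σ_min = 140/2663
κ_2(A) = 14 / (140/2663) = 266.3000
worst-case relative error ≤ 266.3000 × 1/984 = 0.2706
solve Ax = b  →  x = [-0.1571 0.0274 -0.0080]
‖b‖₂ = 2.2361 and ‖x‖₂ = 0.1597
δb = ε·‖b‖·d = [-0.0013 0.0013 0.0014]; solving A·Δx = δb gives ‖Δx‖ = 0.0432
dividing the unrounded norms, ‖Δx‖/‖x‖ = 0.2706
so the bound is sharp here: realised error equals the bound


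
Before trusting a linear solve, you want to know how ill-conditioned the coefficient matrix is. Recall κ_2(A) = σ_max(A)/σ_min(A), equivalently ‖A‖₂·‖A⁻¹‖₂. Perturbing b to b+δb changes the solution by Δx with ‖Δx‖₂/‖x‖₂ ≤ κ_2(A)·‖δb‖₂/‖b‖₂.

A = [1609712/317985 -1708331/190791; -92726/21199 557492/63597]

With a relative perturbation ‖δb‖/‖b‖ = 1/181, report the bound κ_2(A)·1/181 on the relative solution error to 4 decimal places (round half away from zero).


0.2138

form AᵀA = [5381388484/120231225 -6035851432/72138735; -6035851432/72138735 6796160257/43283241] with trace 755489629/3744225 and determinant 101646724/3744225
solving λ² − 755489629/3744225·λ + 101646724/3744225 = 0 gives λ = 5041/25, 20164/149769
σ_max=√(5041/25)=(71/5), σ_min=√(20164/149769)=(142/387) → κ = 38.7000
κ_2(A)·‖δb‖/‖b‖ = 0.2138
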